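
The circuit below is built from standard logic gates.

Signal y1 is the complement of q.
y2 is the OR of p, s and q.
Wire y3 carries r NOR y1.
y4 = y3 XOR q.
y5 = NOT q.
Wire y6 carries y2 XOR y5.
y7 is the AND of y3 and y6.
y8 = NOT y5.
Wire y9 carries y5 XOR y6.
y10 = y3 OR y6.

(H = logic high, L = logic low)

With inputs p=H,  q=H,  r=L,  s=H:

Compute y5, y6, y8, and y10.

y5 = L  y6 = H  y8 = H  y10 = H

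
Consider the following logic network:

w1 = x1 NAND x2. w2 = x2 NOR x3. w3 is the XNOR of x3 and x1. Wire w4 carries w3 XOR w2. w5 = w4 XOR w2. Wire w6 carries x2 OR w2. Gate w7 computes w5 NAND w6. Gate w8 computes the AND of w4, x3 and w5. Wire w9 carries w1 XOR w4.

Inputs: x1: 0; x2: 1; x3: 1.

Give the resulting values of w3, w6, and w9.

w3 = 0, w6 = 1, w9 = 1

w1 = x1 NAND x2 = 0 NAND 1 = 1
w2 = x2 NOR x3 = 1 NOR 1 = 0
w3 = x3 XNOR x1 = 1 XNOR 0 = 0
w4 = w3 XOR w2 = 0 XOR 0 = 0
w6 = x2 OR w2 = 1 OR 0 = 1
w9 = w1 XOR w4 = 1 XOR 0 = 1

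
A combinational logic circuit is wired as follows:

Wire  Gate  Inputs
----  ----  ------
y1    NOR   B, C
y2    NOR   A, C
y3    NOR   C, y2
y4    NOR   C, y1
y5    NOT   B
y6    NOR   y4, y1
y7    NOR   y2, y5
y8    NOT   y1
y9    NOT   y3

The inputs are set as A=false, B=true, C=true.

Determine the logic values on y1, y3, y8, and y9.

y1 = false, y3 = false, y8 = true, y9 = true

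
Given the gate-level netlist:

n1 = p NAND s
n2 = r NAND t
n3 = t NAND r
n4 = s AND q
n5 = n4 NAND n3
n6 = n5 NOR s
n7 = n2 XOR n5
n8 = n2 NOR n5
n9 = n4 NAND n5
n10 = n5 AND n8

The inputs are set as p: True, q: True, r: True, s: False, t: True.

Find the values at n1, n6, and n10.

n1 = p NAND s = True NAND False = True
n2 = r NAND t = True NAND True = False
n3 = t NAND r = True NAND True = False
n4 = s AND q = False AND True = False
n5 = n4 NAND n3 = False NAND False = True
n6 = n5 NOR s = True NOR False = False
n8 = n2 NOR n5 = False NOR True = False
n10 = n5 AND n8 = True AND False = False

n1 = True, n6 = False, n10 = False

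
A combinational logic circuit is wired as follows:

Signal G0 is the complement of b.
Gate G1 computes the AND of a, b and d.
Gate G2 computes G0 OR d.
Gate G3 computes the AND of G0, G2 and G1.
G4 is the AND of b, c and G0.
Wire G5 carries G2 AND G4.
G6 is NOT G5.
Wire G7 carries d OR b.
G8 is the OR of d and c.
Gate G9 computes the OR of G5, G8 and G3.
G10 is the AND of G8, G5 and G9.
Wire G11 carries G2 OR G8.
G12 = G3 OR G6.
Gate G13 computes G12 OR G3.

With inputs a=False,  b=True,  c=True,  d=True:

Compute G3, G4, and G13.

G0 = NOT b = NOT True = False
G1 = a AND b AND d = False AND True AND True = False
G2 = G0 OR d = False OR True = True
G3 = G0 AND G2 AND G1 = False AND True AND False = False
G4 = b AND c AND G0 = True AND True AND False = False
G5 = G2 AND G4 = True AND False = False
G6 = NOT G5 = NOT False = True
G12 = G3 OR G6 = False OR True = True
G13 = G12 OR G3 = True OR False = True

G3 = False, G4 = False, G13 = True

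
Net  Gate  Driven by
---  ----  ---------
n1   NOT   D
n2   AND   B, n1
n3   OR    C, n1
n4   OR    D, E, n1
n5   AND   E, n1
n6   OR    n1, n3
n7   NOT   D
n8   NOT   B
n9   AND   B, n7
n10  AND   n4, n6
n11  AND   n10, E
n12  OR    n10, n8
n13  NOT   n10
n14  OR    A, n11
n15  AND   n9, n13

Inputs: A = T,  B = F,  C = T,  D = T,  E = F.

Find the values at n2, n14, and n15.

n1 = NOT D = NOT T = F
n2 = B AND n1 = F AND F = F
n3 = C OR n1 = T OR F = T
n4 = D OR E OR n1 = T OR F OR F = T
n6 = n1 OR n3 = F OR T = T
n7 = NOT D = NOT T = F
n9 = B AND n7 = F AND F = F
n10 = n4 AND n6 = T AND T = T
n11 = n10 AND E = T AND F = F
n13 = NOT n10 = NOT T = F
n14 = A OR n11 = T OR F = T
n15 = n9 AND n13 = F AND F = F

n2 = F  n14 = T  n15 = F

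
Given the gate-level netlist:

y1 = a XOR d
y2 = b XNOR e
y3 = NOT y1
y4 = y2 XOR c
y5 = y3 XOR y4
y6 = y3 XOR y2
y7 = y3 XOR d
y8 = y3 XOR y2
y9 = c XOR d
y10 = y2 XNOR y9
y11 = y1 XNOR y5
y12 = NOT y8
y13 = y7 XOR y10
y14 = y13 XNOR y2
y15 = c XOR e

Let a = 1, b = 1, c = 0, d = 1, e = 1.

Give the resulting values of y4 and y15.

y4 = 1, y15 = 1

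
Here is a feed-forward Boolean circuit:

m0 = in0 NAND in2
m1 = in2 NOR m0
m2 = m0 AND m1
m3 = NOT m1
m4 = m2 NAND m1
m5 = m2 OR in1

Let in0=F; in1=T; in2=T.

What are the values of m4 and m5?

m0 = in0 NAND in2 = F NAND T = T
m1 = in2 NOR m0 = T NOR T = F
m2 = m0 AND m1 = T AND F = F
m4 = m2 NAND m1 = F NAND F = T
m5 = m2 OR in1 = F OR T = T

m4 = T  m5 = T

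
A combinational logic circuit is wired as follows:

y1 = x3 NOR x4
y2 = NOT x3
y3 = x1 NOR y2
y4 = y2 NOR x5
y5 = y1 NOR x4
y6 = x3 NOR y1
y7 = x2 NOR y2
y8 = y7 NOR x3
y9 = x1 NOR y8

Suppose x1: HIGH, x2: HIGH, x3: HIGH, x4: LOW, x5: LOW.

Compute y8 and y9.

y8 = LOW; y9 = LOW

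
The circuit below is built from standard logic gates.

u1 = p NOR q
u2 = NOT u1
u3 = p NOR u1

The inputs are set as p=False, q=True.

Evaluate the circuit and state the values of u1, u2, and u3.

u1 = p NOR q = False NOR True = False
u2 = NOT u1 = NOT False = True
u3 = p NOR u1 = False NOR False = True

u1 = False; u2 = True; u3 = True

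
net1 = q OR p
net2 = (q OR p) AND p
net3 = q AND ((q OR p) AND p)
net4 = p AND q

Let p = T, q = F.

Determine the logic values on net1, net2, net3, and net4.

net1 = F OR T = T
net2 = (F OR T) AND T = T
net3 = F AND ((F OR T) AND T) = F
net4 = T AND F = F

net1 = T; net2 = T; net3 = F; net4 = F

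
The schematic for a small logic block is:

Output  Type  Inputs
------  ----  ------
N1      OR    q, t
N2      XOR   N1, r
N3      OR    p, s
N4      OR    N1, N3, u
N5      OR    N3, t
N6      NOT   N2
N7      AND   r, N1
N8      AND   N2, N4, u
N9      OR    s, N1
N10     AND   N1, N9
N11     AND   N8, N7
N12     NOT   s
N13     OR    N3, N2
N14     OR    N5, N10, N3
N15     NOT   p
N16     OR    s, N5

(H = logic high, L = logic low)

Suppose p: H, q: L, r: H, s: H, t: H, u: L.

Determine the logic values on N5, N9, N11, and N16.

N1 = q OR t = L OR H = H
N2 = N1 XOR r = H XOR H = L
N3 = p OR s = H OR H = H
N4 = N1 OR N3 OR u = H OR H OR L = H
N5 = N3 OR t = H OR H = H
N7 = r AND N1 = H AND H = H
N8 = N2 AND N4 AND u = L AND H AND L = L
N9 = s OR N1 = H OR H = H
N11 = N8 AND N7 = L AND H = L
N16 = s OR N5 = H OR H = H

N5 = H; N9 = H; N11 = L; N16 = H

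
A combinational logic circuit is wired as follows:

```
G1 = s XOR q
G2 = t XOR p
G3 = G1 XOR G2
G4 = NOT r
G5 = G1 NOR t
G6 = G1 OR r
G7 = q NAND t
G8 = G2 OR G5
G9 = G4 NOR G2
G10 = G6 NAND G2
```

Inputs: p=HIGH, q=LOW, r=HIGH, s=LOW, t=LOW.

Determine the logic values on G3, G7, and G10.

G3 = HIGH, G7 = HIGH, G10 = LOW

G1 = s XOR q = LOW XOR LOW = LOW
G2 = t XOR p = LOW XOR HIGH = HIGH
G3 = G1 XOR G2 = LOW XOR HIGH = HIGH
G6 = G1 OR r = LOW OR HIGH = HIGH
G7 = q NAND t = LOW NAND LOW = HIGH
G10 = G6 NAND G2 = HIGH NAND HIGH = LOW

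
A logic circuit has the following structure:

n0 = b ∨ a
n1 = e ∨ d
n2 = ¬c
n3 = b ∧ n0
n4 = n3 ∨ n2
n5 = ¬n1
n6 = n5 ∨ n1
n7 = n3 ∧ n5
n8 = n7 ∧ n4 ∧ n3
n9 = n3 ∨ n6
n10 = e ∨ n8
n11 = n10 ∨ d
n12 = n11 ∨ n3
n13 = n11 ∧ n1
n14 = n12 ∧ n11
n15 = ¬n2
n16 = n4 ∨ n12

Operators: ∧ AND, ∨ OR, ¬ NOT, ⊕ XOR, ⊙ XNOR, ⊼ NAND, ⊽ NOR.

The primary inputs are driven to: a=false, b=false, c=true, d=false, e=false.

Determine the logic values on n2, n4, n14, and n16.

n0 = b OR a = false OR false = false
n1 = e OR d = false OR false = false
n2 = NOT c = NOT true = false
n3 = b AND n0 = false AND false = false
n4 = n3 OR n2 = false OR false = false
n5 = NOT n1 = NOT false = true
n7 = n3 AND n5 = false AND true = false
n8 = n7 AND n4 AND n3 = false AND false AND false = false
n10 = e OR n8 = false OR false = false
n11 = n10 OR d = false OR false = false
n12 = n11 OR n3 = false OR false = false
n14 = n12 AND n11 = false AND false = false
n16 = n4 OR n12 = false OR false = false

n2 = false  n4 = false  n14 = false  n16 = false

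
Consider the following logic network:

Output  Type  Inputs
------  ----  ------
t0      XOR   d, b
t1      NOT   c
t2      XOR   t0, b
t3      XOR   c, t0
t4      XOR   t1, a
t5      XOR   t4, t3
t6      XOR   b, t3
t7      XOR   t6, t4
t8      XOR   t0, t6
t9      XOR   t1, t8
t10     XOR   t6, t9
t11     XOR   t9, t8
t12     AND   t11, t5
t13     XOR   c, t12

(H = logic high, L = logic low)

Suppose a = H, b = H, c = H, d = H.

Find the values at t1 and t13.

t0 = d XOR b = H XOR H = L
t1 = NOT c = NOT H = L
t3 = c XOR t0 = H XOR L = H
t4 = t1 XOR a = L XOR H = H
t5 = t4 XOR t3 = H XOR H = L
t6 = b XOR t3 = H XOR H = L
t8 = t0 XOR t6 = L XOR L = L
t9 = t1 XOR t8 = L XOR L = L
t11 = t9 XOR t8 = L XOR L = L
t12 = t11 AND t5 = L AND L = L
t13 = c XOR t12 = H XOR L = H

t1 = L, t13 = H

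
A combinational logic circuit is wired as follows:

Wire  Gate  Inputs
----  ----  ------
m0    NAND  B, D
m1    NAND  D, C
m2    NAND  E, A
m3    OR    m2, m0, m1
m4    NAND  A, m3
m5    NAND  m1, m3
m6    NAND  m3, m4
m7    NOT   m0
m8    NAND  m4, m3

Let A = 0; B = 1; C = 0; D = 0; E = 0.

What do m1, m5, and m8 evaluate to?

m1 = 1  m5 = 0  m8 = 0

m0 = B NAND D = 1 NAND 0 = 1
m1 = D NAND C = 0 NAND 0 = 1
m2 = E NAND A = 0 NAND 0 = 1
m3 = m2 OR m0 OR m1 = 1 OR 1 OR 1 = 1
m4 = A NAND m3 = 0 NAND 1 = 1
m5 = m1 NAND m3 = 1 NAND 1 = 0
m8 = m4 NAND m3 = 1 NAND 1 = 0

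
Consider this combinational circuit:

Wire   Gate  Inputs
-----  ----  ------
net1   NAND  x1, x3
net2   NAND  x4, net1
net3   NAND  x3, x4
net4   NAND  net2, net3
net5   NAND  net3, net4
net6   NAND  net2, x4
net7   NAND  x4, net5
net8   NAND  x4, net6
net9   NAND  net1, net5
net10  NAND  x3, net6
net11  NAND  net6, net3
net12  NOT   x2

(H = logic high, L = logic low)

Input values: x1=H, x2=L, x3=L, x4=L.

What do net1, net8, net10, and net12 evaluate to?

net1 = x1 NAND x3 = H NAND L = H
net2 = x4 NAND net1 = L NAND H = H
net6 = net2 NAND x4 = H NAND L = H
net8 = x4 NAND net6 = L NAND H = H
net10 = x3 NAND net6 = L NAND H = H
net12 = NOT x2 = NOT L = H

net1 = H; net8 = H; net10 = H; net12 = H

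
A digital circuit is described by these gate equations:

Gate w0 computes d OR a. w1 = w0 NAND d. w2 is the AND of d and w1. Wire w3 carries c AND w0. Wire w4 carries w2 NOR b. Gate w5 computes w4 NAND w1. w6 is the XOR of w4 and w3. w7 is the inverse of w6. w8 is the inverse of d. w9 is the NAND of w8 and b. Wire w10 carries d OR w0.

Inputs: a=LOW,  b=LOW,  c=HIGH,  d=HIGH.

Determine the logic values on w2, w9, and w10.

w2 = LOW; w9 = HIGH; w10 = HIGH

w0 = d OR a = HIGH OR LOW = HIGH
w1 = w0 NAND d = HIGH NAND HIGH = LOW
w2 = d AND w1 = HIGH AND LOW = LOW
w8 = NOT d = NOT HIGH = LOW
w9 = w8 NAND b = LOW NAND LOW = HIGH
w10 = d OR w0 = HIGH OR HIGH = HIGH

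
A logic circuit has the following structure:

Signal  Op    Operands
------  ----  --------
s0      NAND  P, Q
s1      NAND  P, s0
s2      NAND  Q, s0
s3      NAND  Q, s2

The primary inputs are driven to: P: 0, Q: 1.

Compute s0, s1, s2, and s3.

s0 = 1; s1 = 1; s2 = 0; s3 = 1

s0 = P NAND Q = 0 NAND 1 = 1
s1 = P NAND s0 = 0 NAND 1 = 1
s2 = Q NAND s0 = 1 NAND 1 = 0
s3 = Q NAND s2 = 1 NAND 0 = 1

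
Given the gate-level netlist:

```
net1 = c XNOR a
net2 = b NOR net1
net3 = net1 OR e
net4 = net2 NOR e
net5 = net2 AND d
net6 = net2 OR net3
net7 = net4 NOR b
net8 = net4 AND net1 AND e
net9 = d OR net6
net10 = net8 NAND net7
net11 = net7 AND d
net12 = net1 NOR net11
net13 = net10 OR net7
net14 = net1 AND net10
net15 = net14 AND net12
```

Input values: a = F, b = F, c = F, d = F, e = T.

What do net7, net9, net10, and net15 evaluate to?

net1 = c XNOR a = F XNOR F = T
net2 = b NOR net1 = F NOR T = F
net3 = net1 OR e = T OR T = T
net4 = net2 NOR e = F NOR T = F
net6 = net2 OR net3 = F OR T = T
net7 = net4 NOR b = F NOR F = T
net8 = net4 AND net1 AND e = F AND T AND T = F
net9 = d OR net6 = F OR T = T
net10 = net8 NAND net7 = F NAND T = T
net11 = net7 AND d = T AND F = F
net12 = net1 NOR net11 = T NOR F = F
net14 = net1 AND net10 = T AND T = T
net15 = net14 AND net12 = T AND F = F

net7 = T, net9 = T, net10 = T, net15 = F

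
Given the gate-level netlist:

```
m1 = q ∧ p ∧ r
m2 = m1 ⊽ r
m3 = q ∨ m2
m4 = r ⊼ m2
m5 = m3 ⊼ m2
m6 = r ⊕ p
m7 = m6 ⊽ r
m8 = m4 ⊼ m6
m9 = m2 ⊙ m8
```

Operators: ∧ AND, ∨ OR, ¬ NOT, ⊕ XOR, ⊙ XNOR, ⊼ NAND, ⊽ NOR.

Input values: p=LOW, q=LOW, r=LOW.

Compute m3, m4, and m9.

m3 = HIGH; m4 = HIGH; m9 = HIGH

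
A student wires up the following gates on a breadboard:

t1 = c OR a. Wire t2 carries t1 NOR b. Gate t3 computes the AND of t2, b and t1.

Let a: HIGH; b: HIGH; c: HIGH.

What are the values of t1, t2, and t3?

t1 = HIGH; t2 = LOW; t3 = LOW

t1 = c OR a = HIGH OR HIGH = HIGH
t2 = t1 NOR b = HIGH NOR HIGH = LOW
t3 = t2 AND b AND t1 = LOW AND HIGH AND HIGH = LOW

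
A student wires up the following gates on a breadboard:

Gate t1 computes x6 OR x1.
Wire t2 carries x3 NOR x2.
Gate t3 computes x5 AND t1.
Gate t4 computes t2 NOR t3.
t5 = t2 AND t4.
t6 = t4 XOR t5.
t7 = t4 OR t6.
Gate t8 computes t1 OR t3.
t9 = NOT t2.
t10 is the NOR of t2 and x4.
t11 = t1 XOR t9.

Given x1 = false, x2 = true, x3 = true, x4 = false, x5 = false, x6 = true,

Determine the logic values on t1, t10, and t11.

t1 = true, t10 = true, t11 = false

t1 = x6 OR x1 = true OR false = true
t2 = x3 NOR x2 = true NOR true = false
t9 = NOT t2 = NOT false = true
t10 = t2 NOR x4 = false NOR false = true
t11 = t1 XOR t9 = true XOR true = false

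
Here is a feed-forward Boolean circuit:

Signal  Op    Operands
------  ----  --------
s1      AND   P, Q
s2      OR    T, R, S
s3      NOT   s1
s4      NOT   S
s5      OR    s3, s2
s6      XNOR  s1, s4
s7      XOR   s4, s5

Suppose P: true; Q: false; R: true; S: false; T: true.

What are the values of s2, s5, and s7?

s1 = P AND Q = true AND false = false
s2 = T OR R OR S = true OR true OR false = true
s3 = NOT s1 = NOT false = true
s4 = NOT S = NOT false = true
s5 = s3 OR s2 = true OR true = true
s7 = s4 XOR s5 = true XOR true = false

s2 = true  s5 = true  s7 = false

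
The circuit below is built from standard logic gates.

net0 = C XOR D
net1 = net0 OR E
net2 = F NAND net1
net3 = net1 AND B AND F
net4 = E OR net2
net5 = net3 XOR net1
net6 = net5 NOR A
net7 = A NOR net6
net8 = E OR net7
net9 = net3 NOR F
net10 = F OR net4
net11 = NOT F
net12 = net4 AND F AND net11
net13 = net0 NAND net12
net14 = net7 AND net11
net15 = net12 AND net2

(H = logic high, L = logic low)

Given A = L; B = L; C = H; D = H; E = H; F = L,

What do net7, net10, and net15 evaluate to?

net0 = C XOR D = H XOR H = L
net1 = net0 OR E = L OR H = H
net2 = F NAND net1 = L NAND H = H
net3 = net1 AND B AND F = H AND L AND L = L
net4 = E OR net2 = H OR H = H
net5 = net3 XOR net1 = L XOR H = H
net6 = net5 NOR A = H NOR L = L
net7 = A NOR net6 = L NOR L = H
net10 = F OR net4 = L OR H = H
net11 = NOT F = NOT L = H
net12 = net4 AND F AND net11 = H AND L AND H = L
net15 = net12 AND net2 = L AND H = L

net7 = H; net10 = H; net15 = L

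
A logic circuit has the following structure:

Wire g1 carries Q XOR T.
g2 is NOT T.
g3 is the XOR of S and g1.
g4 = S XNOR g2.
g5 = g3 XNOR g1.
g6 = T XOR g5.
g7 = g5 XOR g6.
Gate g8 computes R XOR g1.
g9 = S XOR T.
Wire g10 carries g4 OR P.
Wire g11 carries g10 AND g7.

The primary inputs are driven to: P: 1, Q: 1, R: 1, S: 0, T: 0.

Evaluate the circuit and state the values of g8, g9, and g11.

g8 = 0, g9 = 0, g11 = 0

g1 = Q XOR T = 1 XOR 0 = 1
g2 = NOT T = NOT 0 = 1
g3 = S XOR g1 = 0 XOR 1 = 1
g4 = S XNOR g2 = 0 XNOR 1 = 0
g5 = g3 XNOR g1 = 1 XNOR 1 = 1
g6 = T XOR g5 = 0 XOR 1 = 1
g7 = g5 XOR g6 = 1 XOR 1 = 0
g8 = R XOR g1 = 1 XOR 1 = 0
g9 = S XOR T = 0 XOR 0 = 0
g10 = g4 OR P = 0 OR 1 = 1
g11 = g10 AND g7 = 1 AND 0 = 0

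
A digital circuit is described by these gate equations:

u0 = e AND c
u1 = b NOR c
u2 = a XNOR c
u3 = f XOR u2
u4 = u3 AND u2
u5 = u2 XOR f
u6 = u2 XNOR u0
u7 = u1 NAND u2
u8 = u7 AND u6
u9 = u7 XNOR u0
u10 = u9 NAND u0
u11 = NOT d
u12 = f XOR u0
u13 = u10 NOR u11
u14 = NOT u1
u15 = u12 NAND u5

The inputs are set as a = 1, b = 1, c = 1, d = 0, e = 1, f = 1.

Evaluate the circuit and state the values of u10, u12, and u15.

u10 = 0, u12 = 0, u15 = 1

u0 = e AND c = 1 AND 1 = 1
u1 = b NOR c = 1 NOR 1 = 0
u2 = a XNOR c = 1 XNOR 1 = 1
u5 = u2 XOR f = 1 XOR 1 = 0
u7 = u1 NAND u2 = 0 NAND 1 = 1
u9 = u7 XNOR u0 = 1 XNOR 1 = 1
u10 = u9 NAND u0 = 1 NAND 1 = 0
u12 = f XOR u0 = 1 XOR 1 = 0
u15 = u12 NAND u5 = 0 NAND 0 = 1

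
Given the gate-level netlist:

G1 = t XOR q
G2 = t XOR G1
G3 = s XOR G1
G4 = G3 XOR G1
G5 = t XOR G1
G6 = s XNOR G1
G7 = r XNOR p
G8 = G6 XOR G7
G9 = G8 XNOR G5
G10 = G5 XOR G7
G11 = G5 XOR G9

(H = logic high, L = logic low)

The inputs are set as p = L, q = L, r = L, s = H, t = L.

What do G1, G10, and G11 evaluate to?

G1 = L  G10 = H  G11 = L

G1 = t XOR q = L XOR L = L
G5 = t XOR G1 = L XOR L = L
G6 = s XNOR G1 = H XNOR L = L
G7 = r XNOR p = L XNOR L = H
G8 = G6 XOR G7 = L XOR H = H
G9 = G8 XNOR G5 = H XNOR L = L
G10 = G5 XOR G7 = L XOR H = H
G11 = G5 XOR G9 = L XOR L = L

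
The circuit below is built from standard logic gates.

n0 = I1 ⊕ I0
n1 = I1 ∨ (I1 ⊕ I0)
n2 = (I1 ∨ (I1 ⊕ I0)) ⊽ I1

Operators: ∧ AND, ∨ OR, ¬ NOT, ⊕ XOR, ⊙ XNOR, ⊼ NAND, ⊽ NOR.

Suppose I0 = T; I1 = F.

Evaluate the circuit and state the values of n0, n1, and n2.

n0 = T, n1 = T, n2 = F

n0 = F ⊕ T = T
n1 = F ∨ (F ⊕ T) = T
n2 = (F ∨ (F ⊕ T)) ⊽ F = F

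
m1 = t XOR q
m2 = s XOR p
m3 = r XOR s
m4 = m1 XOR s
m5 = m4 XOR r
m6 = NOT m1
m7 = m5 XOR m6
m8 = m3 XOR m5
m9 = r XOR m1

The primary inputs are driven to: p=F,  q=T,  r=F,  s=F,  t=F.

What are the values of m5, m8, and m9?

m5 = T; m8 = T; m9 = T

m1 = t XOR q = F XOR T = T
m3 = r XOR s = F XOR F = F
m4 = m1 XOR s = T XOR F = T
m5 = m4 XOR r = T XOR F = T
m8 = m3 XOR m5 = F XOR T = T
m9 = r XOR m1 = F XOR T = T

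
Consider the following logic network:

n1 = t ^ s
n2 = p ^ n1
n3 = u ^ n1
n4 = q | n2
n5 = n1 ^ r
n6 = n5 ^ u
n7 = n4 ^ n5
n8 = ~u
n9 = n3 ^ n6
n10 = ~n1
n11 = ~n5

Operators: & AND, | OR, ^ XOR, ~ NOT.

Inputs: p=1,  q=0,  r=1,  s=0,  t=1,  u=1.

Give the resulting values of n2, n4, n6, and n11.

n2 = 0; n4 = 0; n6 = 1; n11 = 1

n1 = t XOR s = 1 XOR 0 = 1
n2 = p XOR n1 = 1 XOR 1 = 0
n4 = q OR n2 = 0 OR 0 = 0
n5 = n1 XOR r = 1 XOR 1 = 0
n6 = n5 XOR u = 0 XOR 1 = 1
n11 = NOT n5 = NOT 0 = 1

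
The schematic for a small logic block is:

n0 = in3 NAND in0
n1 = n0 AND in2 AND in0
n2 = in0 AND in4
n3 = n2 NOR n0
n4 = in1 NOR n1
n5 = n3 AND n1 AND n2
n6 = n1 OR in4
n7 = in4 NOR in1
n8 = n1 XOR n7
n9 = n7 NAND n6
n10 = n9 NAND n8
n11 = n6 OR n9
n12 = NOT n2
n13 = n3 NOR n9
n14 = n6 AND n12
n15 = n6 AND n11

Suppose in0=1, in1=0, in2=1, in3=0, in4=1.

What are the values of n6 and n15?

n6 = 1; n15 = 1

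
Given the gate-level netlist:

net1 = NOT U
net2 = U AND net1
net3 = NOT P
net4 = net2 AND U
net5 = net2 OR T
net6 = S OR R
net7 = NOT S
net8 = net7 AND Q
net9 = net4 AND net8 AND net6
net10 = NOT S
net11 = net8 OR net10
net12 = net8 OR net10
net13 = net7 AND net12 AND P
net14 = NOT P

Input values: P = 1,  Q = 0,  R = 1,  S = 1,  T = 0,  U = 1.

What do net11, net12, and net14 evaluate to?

net11 = 0, net12 = 0, net14 = 0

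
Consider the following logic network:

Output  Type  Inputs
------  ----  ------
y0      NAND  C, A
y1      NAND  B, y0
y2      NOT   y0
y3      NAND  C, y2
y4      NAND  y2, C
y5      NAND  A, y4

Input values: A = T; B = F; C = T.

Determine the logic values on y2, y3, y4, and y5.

y2 = T  y3 = F  y4 = F  y5 = T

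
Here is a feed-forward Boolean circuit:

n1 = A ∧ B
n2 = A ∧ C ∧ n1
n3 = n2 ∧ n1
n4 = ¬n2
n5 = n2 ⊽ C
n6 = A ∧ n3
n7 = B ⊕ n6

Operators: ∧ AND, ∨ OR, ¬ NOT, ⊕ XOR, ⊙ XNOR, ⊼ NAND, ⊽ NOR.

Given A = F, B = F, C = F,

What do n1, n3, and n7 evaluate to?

n1 = F, n3 = F, n7 = F

n1 = A AND B = F AND F = F
n2 = A AND C AND n1 = F AND F AND F = F
n3 = n2 AND n1 = F AND F = F
n6 = A AND n3 = F AND F = F
n7 = B XOR n6 = F XOR F = F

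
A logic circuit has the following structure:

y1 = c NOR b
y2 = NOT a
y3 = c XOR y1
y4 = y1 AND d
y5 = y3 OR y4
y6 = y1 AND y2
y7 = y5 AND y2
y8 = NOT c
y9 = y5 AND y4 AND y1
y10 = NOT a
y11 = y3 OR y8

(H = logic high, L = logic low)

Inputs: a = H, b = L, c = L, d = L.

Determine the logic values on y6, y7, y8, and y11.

y6 = L  y7 = L  y8 = H  y11 = H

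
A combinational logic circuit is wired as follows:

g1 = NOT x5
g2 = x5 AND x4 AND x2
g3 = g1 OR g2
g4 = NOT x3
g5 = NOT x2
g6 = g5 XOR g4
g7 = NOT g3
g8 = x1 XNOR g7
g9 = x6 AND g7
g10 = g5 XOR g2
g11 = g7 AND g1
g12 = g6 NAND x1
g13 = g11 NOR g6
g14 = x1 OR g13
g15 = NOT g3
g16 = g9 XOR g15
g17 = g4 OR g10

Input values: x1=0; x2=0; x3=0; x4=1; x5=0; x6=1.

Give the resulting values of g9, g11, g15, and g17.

g9 = 0, g11 = 0, g15 = 0, g17 = 1

g1 = NOT x5 = NOT 0 = 1
g2 = x5 AND x4 AND x2 = 0 AND 1 AND 0 = 0
g3 = g1 OR g2 = 1 OR 0 = 1
g4 = NOT x3 = NOT 0 = 1
g5 = NOT x2 = NOT 0 = 1
g7 = NOT g3 = NOT 1 = 0
g9 = x6 AND g7 = 1 AND 0 = 0
g10 = g5 XOR g2 = 1 XOR 0 = 1
g11 = g7 AND g1 = 0 AND 1 = 0
g15 = NOT g3 = NOT 1 = 0
g17 = g4 OR g10 = 1 OR 1 = 1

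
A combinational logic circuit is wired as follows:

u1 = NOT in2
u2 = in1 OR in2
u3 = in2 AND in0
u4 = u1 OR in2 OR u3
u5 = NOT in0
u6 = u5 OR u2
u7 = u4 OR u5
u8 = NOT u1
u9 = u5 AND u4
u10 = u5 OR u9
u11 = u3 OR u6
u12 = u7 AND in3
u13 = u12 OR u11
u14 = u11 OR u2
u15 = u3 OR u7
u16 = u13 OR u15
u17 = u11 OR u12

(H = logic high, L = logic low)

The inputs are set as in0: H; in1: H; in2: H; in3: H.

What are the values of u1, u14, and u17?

u1 = NOT in2 = NOT H = L
u2 = in1 OR in2 = H OR H = H
u3 = in2 AND in0 = H AND H = H
u4 = u1 OR in2 OR u3 = L OR H OR H = H
u5 = NOT in0 = NOT H = L
u6 = u5 OR u2 = L OR H = H
u7 = u4 OR u5 = H OR L = H
u11 = u3 OR u6 = H OR H = H
u12 = u7 AND in3 = H AND H = H
u14 = u11 OR u2 = H OR H = H
u17 = u11 OR u12 = H OR H = H

u1 = L; u14 = H; u17 = H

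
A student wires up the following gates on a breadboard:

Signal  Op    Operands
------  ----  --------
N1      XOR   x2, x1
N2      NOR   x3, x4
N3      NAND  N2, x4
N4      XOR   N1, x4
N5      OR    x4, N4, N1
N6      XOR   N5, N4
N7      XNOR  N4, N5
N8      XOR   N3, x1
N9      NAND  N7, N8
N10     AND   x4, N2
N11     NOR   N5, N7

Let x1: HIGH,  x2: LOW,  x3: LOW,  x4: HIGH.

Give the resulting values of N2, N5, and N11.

N2 = LOW, N5 = HIGH, N11 = LOW

N1 = x2 XOR x1 = LOW XOR HIGH = HIGH
N2 = x3 NOR x4 = LOW NOR HIGH = LOW
N4 = N1 XOR x4 = HIGH XOR HIGH = LOW
N5 = x4 OR N4 OR N1 = HIGH OR LOW OR HIGH = HIGH
N7 = N4 XNOR N5 = LOW XNOR HIGH = LOW
N11 = N5 NOR N7 = HIGH NOR LOW = LOW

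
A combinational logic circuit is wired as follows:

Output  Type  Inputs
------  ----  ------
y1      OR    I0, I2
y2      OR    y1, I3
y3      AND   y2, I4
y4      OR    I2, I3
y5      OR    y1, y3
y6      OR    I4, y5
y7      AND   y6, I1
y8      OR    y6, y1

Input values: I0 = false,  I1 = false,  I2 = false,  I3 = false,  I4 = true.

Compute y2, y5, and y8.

y2 = false  y5 = false  y8 = true

y1 = I0 OR I2 = false OR false = false
y2 = y1 OR I3 = false OR false = false
y3 = y2 AND I4 = false AND true = false
y5 = y1 OR y3 = false OR false = false
y6 = I4 OR y5 = true OR false = true
y8 = y6 OR y1 = true OR false = true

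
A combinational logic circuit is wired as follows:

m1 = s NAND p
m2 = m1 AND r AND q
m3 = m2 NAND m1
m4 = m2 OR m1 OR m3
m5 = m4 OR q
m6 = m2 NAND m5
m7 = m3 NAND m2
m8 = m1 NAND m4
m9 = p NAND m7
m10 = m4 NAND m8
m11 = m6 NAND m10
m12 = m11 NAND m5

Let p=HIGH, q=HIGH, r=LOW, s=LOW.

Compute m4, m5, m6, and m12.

m4 = HIGH, m5 = HIGH, m6 = HIGH, m12 = HIGH

m1 = s NAND p = LOW NAND HIGH = HIGH
m2 = m1 AND r AND q = HIGH AND LOW AND HIGH = LOW
m3 = m2 NAND m1 = LOW NAND HIGH = HIGH
m4 = m2 OR m1 OR m3 = LOW OR HIGH OR HIGH = HIGH
m5 = m4 OR q = HIGH OR HIGH = HIGH
m6 = m2 NAND m5 = LOW NAND HIGH = HIGH
m8 = m1 NAND m4 = HIGH NAND HIGH = LOW
m10 = m4 NAND m8 = HIGH NAND LOW = HIGH
m11 = m6 NAND m10 = HIGH NAND HIGH = LOW
m12 = m11 NAND m5 = LOW NAND HIGH = HIGH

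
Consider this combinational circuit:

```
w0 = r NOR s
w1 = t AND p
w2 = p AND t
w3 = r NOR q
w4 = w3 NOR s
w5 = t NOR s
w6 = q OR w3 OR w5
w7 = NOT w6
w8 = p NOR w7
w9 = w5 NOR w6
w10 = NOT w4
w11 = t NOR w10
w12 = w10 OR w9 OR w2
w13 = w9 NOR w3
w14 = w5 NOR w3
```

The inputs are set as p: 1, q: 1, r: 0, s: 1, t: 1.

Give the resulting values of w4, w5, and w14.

w4 = 0; w5 = 0; w14 = 1

w3 = r NOR q = 0 NOR 1 = 0
w4 = w3 NOR s = 0 NOR 1 = 0
w5 = t NOR s = 1 NOR 1 = 0
w14 = w5 NOR w3 = 0 NOR 0 = 1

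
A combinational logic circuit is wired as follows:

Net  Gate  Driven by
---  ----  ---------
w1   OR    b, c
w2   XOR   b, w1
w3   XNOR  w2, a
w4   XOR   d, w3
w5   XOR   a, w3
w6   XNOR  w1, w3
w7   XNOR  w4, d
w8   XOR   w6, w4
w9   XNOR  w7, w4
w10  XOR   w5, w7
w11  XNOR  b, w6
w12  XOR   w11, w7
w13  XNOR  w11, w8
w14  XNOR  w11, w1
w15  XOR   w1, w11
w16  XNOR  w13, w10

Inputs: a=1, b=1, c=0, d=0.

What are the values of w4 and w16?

w4 = 0, w16 = 0

w1 = b OR c = 1 OR 0 = 1
w2 = b XOR w1 = 1 XOR 1 = 0
w3 = w2 XNOR a = 0 XNOR 1 = 0
w4 = d XOR w3 = 0 XOR 0 = 0
w5 = a XOR w3 = 1 XOR 0 = 1
w6 = w1 XNOR w3 = 1 XNOR 0 = 0
w7 = w4 XNOR d = 0 XNOR 0 = 1
w8 = w6 XOR w4 = 0 XOR 0 = 0
w10 = w5 XOR w7 = 1 XOR 1 = 0
w11 = b XNOR w6 = 1 XNOR 0 = 0
w13 = w11 XNOR w8 = 0 XNOR 0 = 1
w16 = w13 XNOR w10 = 1 XNOR 0 = 0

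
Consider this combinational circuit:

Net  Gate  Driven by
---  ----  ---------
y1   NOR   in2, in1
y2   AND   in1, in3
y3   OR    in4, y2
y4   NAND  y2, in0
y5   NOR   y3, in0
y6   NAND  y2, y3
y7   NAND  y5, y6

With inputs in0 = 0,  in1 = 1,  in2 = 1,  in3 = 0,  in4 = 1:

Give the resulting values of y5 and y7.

y2 = in1 AND in3 = 1 AND 0 = 0
y3 = in4 OR y2 = 1 OR 0 = 1
y5 = y3 NOR in0 = 1 NOR 0 = 0
y6 = y2 NAND y3 = 0 NAND 1 = 1
y7 = y5 NAND y6 = 0 NAND 1 = 1

y5 = 0, y7 = 1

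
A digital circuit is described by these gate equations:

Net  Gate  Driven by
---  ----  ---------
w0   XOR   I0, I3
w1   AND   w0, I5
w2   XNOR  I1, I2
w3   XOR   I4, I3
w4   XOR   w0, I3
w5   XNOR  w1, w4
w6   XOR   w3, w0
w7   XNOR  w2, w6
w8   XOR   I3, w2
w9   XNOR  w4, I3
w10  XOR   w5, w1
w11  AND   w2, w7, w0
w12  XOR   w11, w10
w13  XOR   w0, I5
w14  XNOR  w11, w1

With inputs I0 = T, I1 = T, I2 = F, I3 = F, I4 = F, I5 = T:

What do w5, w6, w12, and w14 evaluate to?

w5 = T  w6 = T  w12 = F  w14 = F

w0 = I0 XOR I3 = T XOR F = T
w1 = w0 AND I5 = T AND T = T
w2 = I1 XNOR I2 = T XNOR F = F
w3 = I4 XOR I3 = F XOR F = F
w4 = w0 XOR I3 = T XOR F = T
w5 = w1 XNOR w4 = T XNOR T = T
w6 = w3 XOR w0 = F XOR T = T
w7 = w2 XNOR w6 = F XNOR T = F
w10 = w5 XOR w1 = T XOR T = F
w11 = w2 AND w7 AND w0 = F AND F AND T = F
w12 = w11 XOR w10 = F XOR F = F
w14 = w11 XNOR w1 = F XNOR T = F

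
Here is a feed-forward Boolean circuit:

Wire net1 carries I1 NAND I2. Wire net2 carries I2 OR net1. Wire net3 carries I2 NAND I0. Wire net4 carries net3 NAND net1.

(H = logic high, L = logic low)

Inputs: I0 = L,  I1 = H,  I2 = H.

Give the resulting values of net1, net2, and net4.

net1 = L; net2 = H; net4 = H

net1 = I1 NAND I2 = H NAND H = L
net2 = I2 OR net1 = H OR L = H
net3 = I2 NAND I0 = H NAND L = H
net4 = net3 NAND net1 = H NAND L = H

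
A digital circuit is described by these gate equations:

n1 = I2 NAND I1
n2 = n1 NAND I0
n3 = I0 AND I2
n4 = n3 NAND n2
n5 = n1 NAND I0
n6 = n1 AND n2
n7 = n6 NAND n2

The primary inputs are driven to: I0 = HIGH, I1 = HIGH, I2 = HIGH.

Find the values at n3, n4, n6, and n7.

n3 = HIGH  n4 = LOW  n6 = LOW  n7 = HIGH

n1 = I2 NAND I1 = HIGH NAND HIGH = LOW
n2 = n1 NAND I0 = LOW NAND HIGH = HIGH
n3 = I0 AND I2 = HIGH AND HIGH = HIGH
n4 = n3 NAND n2 = HIGH NAND HIGH = LOW
n6 = n1 AND n2 = LOW AND HIGH = LOW
n7 = n6 NAND n2 = LOW NAND HIGH = HIGH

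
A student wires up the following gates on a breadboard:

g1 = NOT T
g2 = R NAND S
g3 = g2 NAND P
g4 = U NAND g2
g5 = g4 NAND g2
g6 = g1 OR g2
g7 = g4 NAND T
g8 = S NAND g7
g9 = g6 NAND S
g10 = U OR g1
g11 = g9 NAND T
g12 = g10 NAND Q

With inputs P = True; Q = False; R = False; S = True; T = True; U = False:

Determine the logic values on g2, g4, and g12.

g2 = True, g4 = True, g12 = True

g1 = NOT T = NOT True = False
g2 = R NAND S = False NAND True = True
g4 = U NAND g2 = False NAND True = True
g10 = U OR g1 = False OR False = False
g12 = g10 NAND Q = False NAND False = True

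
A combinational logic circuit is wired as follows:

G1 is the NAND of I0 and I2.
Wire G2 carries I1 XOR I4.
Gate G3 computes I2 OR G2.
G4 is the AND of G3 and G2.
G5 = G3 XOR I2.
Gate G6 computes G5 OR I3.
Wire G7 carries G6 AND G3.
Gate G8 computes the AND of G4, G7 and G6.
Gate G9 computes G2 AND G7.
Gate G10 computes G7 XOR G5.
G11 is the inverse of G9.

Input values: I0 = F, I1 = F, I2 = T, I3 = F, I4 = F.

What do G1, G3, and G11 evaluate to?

G1 = T  G3 = T  G11 = T

G1 = I0 NAND I2 = F NAND T = T
G2 = I1 XOR I4 = F XOR F = F
G3 = I2 OR G2 = T OR F = T
G5 = G3 XOR I2 = T XOR T = F
G6 = G5 OR I3 = F OR F = F
G7 = G6 AND G3 = F AND T = F
G9 = G2 AND G7 = F AND F = F
G11 = NOT G9 = NOT F = T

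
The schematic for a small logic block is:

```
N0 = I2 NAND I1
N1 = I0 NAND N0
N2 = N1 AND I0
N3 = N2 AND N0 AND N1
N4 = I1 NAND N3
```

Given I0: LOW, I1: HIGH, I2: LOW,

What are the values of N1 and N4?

N1 = HIGH, N4 = HIGH

N0 = I2 NAND I1 = LOW NAND HIGH = HIGH
N1 = I0 NAND N0 = LOW NAND HIGH = HIGH
N2 = N1 AND I0 = HIGH AND LOW = LOW
N3 = N2 AND N0 AND N1 = LOW AND HIGH AND HIGH = LOW
N4 = I1 NAND N3 = HIGH NAND LOW = HIGH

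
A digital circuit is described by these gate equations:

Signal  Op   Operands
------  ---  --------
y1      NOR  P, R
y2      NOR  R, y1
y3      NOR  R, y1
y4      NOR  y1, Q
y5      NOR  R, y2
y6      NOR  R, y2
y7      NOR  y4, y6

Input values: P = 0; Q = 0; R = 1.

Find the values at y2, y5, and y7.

y1 = P NOR R = 0 NOR 1 = 0
y2 = R NOR y1 = 1 NOR 0 = 0
y4 = y1 NOR Q = 0 NOR 0 = 1
y5 = R NOR y2 = 1 NOR 0 = 0
y6 = R NOR y2 = 1 NOR 0 = 0
y7 = y4 NOR y6 = 1 NOR 0 = 0

y2 = 0; y5 = 0; y7 = 0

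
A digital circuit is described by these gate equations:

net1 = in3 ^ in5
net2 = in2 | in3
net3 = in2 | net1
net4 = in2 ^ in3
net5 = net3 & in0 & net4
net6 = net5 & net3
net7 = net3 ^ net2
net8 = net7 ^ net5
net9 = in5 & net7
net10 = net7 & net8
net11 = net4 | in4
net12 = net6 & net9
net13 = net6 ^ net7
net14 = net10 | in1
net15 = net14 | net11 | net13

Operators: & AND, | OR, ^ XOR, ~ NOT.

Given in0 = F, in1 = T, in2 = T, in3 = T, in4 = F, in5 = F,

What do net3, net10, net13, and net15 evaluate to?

net3 = T  net10 = F  net13 = F  net15 = T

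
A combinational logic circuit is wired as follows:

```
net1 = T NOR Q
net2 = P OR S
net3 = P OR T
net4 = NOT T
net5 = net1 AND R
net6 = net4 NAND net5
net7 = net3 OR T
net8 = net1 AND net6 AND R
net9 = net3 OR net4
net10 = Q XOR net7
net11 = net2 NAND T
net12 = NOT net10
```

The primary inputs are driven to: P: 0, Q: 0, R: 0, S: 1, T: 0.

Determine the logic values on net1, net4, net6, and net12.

net1 = 1  net4 = 1  net6 = 1  net12 = 1

net1 = T NOR Q = 0 NOR 0 = 1
net3 = P OR T = 0 OR 0 = 0
net4 = NOT T = NOT 0 = 1
net5 = net1 AND R = 1 AND 0 = 0
net6 = net4 NAND net5 = 1 NAND 0 = 1
net7 = net3 OR T = 0 OR 0 = 0
net10 = Q XOR net7 = 0 XOR 0 = 0
net12 = NOT net10 = NOT 0 = 1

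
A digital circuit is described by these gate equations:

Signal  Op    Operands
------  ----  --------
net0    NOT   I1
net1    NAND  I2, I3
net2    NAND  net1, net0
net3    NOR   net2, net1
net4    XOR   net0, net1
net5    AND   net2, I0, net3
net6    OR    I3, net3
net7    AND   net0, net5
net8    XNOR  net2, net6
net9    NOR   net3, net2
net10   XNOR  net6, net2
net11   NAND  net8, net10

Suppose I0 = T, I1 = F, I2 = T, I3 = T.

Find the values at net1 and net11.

net1 = F; net11 = F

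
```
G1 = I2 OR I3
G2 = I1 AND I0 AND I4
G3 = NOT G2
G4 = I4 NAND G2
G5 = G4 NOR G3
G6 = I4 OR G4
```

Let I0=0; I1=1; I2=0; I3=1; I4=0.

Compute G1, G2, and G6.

G1 = 1, G2 = 0, G6 = 1

G1 = I2 OR I3 = 0 OR 1 = 1
G2 = I1 AND I0 AND I4 = 1 AND 0 AND 0 = 0
G4 = I4 NAND G2 = 0 NAND 0 = 1
G6 = I4 OR G4 = 0 OR 1 = 1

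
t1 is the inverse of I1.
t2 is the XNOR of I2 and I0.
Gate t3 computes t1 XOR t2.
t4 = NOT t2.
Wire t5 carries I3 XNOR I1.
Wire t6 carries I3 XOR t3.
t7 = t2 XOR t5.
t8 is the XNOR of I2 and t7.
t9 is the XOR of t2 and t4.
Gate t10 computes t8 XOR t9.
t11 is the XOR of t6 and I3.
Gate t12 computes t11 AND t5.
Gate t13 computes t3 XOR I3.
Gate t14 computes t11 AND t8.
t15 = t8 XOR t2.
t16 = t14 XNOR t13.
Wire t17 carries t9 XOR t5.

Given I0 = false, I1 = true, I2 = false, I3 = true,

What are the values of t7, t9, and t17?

t2 = I2 XNOR I0 = false XNOR false = true
t4 = NOT t2 = NOT true = false
t5 = I3 XNOR I1 = true XNOR true = true
t7 = t2 XOR t5 = true XOR true = false
t9 = t2 XOR t4 = true XOR false = true
t17 = t9 XOR t5 = true XOR true = false

t7 = false; t9 = true; t17 = false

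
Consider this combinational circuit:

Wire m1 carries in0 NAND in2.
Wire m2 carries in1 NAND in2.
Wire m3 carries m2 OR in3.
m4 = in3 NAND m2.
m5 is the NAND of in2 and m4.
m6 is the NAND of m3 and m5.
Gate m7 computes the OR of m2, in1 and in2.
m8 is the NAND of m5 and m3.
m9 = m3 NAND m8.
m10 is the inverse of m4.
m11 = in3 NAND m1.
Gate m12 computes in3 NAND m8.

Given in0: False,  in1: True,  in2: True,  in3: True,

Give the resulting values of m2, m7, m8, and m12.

m2 = in1 NAND in2 = True NAND True = False
m3 = m2 OR in3 = False OR True = True
m4 = in3 NAND m2 = True NAND False = True
m5 = in2 NAND m4 = True NAND True = False
m7 = m2 OR in1 OR in2 = False OR True OR True = True
m8 = m5 NAND m3 = False NAND True = True
m12 = in3 NAND m8 = True NAND True = False

m2 = False, m7 = True, m8 = True, m12 = False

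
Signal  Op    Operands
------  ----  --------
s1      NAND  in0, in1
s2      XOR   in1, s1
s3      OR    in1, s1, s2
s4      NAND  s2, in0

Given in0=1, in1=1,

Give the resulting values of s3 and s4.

s3 = 1, s4 = 0

s1 = in0 NAND in1 = 1 NAND 1 = 0
s2 = in1 XOR s1 = 1 XOR 0 = 1
s3 = in1 OR s1 OR s2 = 1 OR 0 OR 1 = 1
s4 = s2 NAND in0 = 1 NAND 1 = 0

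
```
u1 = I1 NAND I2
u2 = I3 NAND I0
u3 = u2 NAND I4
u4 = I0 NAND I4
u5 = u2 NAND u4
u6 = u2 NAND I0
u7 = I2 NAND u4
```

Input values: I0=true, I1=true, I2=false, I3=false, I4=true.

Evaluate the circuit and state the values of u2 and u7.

u2 = I3 NAND I0 = false NAND true = true
u4 = I0 NAND I4 = true NAND true = false
u7 = I2 NAND u4 = false NAND false = true

u2 = true; u7 = true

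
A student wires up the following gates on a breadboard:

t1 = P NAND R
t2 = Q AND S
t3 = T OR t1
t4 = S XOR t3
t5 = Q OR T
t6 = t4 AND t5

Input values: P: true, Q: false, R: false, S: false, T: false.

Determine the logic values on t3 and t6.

t1 = P NAND R = true NAND false = true
t3 = T OR t1 = false OR true = true
t4 = S XOR t3 = false XOR true = true
t5 = Q OR T = false OR false = false
t6 = t4 AND t5 = true AND false = false

t3 = true, t6 = false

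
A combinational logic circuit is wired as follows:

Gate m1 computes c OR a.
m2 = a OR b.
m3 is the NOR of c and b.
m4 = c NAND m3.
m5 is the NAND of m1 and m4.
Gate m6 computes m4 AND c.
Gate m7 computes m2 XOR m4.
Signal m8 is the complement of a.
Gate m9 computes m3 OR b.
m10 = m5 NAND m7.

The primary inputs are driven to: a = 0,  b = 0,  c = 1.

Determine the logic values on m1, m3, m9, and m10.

m1 = 1, m3 = 0, m9 = 0, m10 = 1

m1 = c OR a = 1 OR 0 = 1
m2 = a OR b = 0 OR 0 = 0
m3 = c NOR b = 1 NOR 0 = 0
m4 = c NAND m3 = 1 NAND 0 = 1
m5 = m1 NAND m4 = 1 NAND 1 = 0
m7 = m2 XOR m4 = 0 XOR 1 = 1
m9 = m3 OR b = 0 OR 0 = 0
m10 = m5 NAND m7 = 0 NAND 1 = 1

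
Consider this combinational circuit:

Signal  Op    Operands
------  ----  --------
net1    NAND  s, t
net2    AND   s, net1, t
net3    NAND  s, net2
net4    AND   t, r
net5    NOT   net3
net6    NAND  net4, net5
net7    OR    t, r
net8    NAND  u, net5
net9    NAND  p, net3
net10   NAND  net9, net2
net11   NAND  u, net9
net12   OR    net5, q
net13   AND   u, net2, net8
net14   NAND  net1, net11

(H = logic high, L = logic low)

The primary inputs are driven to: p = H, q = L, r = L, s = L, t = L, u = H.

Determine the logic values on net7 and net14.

net7 = L, net14 = L

net1 = s NAND t = L NAND L = H
net2 = s AND net1 AND t = L AND H AND L = L
net3 = s NAND net2 = L NAND L = H
net7 = t OR r = L OR L = L
net9 = p NAND net3 = H NAND H = L
net11 = u NAND net9 = H NAND L = H
net14 = net1 NAND net11 = H NAND H = L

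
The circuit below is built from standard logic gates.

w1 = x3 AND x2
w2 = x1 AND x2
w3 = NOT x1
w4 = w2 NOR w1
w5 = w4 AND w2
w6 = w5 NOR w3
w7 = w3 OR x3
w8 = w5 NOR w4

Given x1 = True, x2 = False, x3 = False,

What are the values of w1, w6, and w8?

w1 = False; w6 = True; w8 = False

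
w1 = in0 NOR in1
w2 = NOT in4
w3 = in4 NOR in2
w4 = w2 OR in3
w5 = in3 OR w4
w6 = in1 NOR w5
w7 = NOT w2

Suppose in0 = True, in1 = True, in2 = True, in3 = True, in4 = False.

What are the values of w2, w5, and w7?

w2 = True, w5 = True, w7 = False

w2 = NOT in4 = NOT False = True
w4 = w2 OR in3 = True OR True = True
w5 = in3 OR w4 = True OR True = True
w7 = NOT w2 = NOT True = False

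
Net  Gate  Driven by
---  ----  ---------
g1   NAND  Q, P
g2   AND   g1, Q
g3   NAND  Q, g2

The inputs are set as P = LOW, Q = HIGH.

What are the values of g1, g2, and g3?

g1 = HIGH  g2 = HIGH  g3 = LOW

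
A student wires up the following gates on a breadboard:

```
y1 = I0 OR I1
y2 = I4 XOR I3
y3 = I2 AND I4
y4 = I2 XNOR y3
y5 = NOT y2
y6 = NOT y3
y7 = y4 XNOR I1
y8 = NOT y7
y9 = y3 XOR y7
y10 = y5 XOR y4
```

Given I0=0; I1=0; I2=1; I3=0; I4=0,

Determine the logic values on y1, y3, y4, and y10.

y1 = I0 OR I1 = 0 OR 0 = 0
y2 = I4 XOR I3 = 0 XOR 0 = 0
y3 = I2 AND I4 = 1 AND 0 = 0
y4 = I2 XNOR y3 = 1 XNOR 0 = 0
y5 = NOT y2 = NOT 0 = 1
y10 = y5 XOR y4 = 1 XOR 0 = 1

y1 = 0, y3 = 0, y4 = 0, y10 = 1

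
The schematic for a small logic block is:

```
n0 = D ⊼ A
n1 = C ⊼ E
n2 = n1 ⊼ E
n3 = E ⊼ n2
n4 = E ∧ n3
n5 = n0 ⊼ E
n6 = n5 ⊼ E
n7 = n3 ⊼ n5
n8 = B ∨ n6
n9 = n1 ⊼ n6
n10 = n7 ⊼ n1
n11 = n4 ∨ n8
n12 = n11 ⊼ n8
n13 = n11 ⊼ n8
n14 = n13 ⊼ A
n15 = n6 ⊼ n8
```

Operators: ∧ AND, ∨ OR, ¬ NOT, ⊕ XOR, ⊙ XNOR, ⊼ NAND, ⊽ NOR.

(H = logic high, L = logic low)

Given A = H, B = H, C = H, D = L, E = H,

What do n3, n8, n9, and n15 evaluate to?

n3 = L; n8 = H; n9 = H; n15 = L

n0 = D NAND A = L NAND H = H
n1 = C NAND E = H NAND H = L
n2 = n1 NAND E = L NAND H = H
n3 = E NAND n2 = H NAND H = L
n5 = n0 NAND E = H NAND H = L
n6 = n5 NAND E = L NAND H = H
n8 = B OR n6 = H OR H = H
n9 = n1 NAND n6 = L NAND H = H
n15 = n6 NAND n8 = H NAND H = L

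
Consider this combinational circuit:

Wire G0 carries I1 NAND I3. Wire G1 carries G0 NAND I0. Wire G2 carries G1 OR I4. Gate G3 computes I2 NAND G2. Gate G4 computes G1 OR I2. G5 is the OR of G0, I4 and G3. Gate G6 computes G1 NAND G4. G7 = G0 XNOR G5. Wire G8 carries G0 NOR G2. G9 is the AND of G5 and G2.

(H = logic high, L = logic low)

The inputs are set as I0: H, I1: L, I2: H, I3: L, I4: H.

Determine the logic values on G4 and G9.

G4 = H  G9 = H

G0 = I1 NAND I3 = L NAND L = H
G1 = G0 NAND I0 = H NAND H = L
G2 = G1 OR I4 = L OR H = H
G3 = I2 NAND G2 = H NAND H = L
G4 = G1 OR I2 = L OR H = H
G5 = G0 OR I4 OR G3 = H OR H OR L = H
G9 = G5 AND G2 = H AND H = H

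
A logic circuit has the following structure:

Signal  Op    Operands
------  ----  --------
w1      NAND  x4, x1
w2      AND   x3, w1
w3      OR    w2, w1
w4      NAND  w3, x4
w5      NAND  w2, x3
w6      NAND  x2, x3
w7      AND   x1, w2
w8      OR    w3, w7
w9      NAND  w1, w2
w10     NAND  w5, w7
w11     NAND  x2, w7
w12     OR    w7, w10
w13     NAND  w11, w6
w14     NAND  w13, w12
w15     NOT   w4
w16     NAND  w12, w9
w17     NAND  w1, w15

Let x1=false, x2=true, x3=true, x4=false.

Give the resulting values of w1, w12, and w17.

w1 = x4 NAND x1 = false NAND false = true
w2 = x3 AND w1 = true AND true = true
w3 = w2 OR w1 = true OR true = true
w4 = w3 NAND x4 = true NAND false = true
w5 = w2 NAND x3 = true NAND true = false
w7 = x1 AND w2 = false AND true = false
w10 = w5 NAND w7 = false NAND false = true
w12 = w7 OR w10 = false OR true = true
w15 = NOT w4 = NOT true = false
w17 = w1 NAND w15 = true NAND false = true

w1 = true; w12 = true; w17 = true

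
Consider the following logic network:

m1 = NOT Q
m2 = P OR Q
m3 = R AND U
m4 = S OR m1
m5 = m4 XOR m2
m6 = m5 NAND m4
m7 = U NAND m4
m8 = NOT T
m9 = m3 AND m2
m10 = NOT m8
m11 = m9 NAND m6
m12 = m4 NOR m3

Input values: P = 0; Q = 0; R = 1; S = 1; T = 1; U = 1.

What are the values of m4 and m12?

m1 = NOT Q = NOT 0 = 1
m3 = R AND U = 1 AND 1 = 1
m4 = S OR m1 = 1 OR 1 = 1
m12 = m4 NOR m3 = 1 NOR 1 = 0

m4 = 1  m12 = 0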